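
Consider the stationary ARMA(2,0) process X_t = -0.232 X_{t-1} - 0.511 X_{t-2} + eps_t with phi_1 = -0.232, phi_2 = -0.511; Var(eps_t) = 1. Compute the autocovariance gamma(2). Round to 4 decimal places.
\gamma(2) = -0.6589

Multiply the model equation by X_{t-k} and take expectations. With theta_0 = psi_0 = 1 and psi_j the MA(infinity) weights, this gives
  gamma(k) - sum_i phi_i gamma(k-i) = c_k,
  c_k = sigma^2 * sum_{j=k..q} theta_j psi_{j-k}   (c_k = 0 for k > q),
using gamma(-m) = gamma(m).
Pure AR (q = 0): c_0 = sigma^2 = 1, c_k = 0 for k >= 1.
Equations for k = 0, 1, 2 (AR order 2, c_2 = 0):
  (E0) gamma(0) = phi_1 gamma(1) + phi_2 gamma(2) + c_0
  (E1) gamma(1) = phi_1 gamma(0) + phi_2 gamma(1) + c_1
  (E2) gamma(2) = phi_1 gamma(1) + phi_2 gamma(0)
From (E1): gamma(1) = A gamma(0) + B with
  A = phi_1 / (1 - phi_2) = -0.232 / 1.511 = -0.153541,   B = c_1 / (1 - phi_2) = 0 / 1.511 = 0.
Insert (E2) into (E0): gamma(0) (1 - phi_2^2) = phi_1 (1 + phi_2) gamma(1) + c_0.
  phi_1 (1 + phi_2) = (-0.232)(0.489) = -0.113448,   1 - phi_2^2 = 0.738879.
Replace gamma(1) by A gamma(0) + B and collect gamma(0):
  gamma(0) [0.738879 - (-0.113448)(-0.153541)] = c_0 = 1
  gamma(0) * 0.72146 = 1
  gamma(0) = 1 / 0.72146 = 1.386078.
  gamma(1) = A gamma(0) = (-0.153541)(1.386078) = -0.212819.
  gamma(2) = phi_1 gamma(1) + phi_2 gamma(0) = (-0.232)(-0.212819) + (-0.511)(1.386078) = -0.658912.
Therefore gamma(2) = -0.6589 (to 4 decimal places).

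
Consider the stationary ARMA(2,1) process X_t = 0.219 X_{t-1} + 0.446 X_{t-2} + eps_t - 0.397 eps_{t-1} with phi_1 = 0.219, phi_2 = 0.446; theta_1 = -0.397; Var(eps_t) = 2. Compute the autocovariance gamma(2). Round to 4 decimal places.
\gamma(2) = 1.0158

Multiply the model equation by X_{t-k} and take expectations. With theta_0 = psi_0 = 1 and psi_j the MA(infinity) weights, this gives
  gamma(k) - sum_i phi_i gamma(k-i) = c_k,
  c_k = sigma^2 * sum_{j=k..q} theta_j psi_{j-k}   (c_k = 0 for k > q),
using gamma(-m) = gamma(m).
psi-weights needed (psi_j = theta_j + sum_i phi_i psi_{j-i}):
  psi_1 = theta_1 + phi_1 = -0.397 + (0.219) = -0.178
Right-hand sides:
  c_0 = sigma^2 (1 + theta_1 psi_1) = 2 * (1 + (-0.397)(-0.178)) = 2 * 1.070666 = 2.141332
  c_1 = sigma^2 theta_1 = 2 * (-0.397) = -0.794
  c_2 = 0
Equations for k = 0, 1, 2 (AR order 2, c_2 = 0):
  (E0) gamma(0) = phi_1 gamma(1) + phi_2 gamma(2) + c_0
  (E1) gamma(1) = phi_1 gamma(0) + phi_2 gamma(1) + c_1
  (E2) gamma(2) = phi_1 gamma(1) + phi_2 gamma(0)
From (E1): gamma(1) = A gamma(0) + B with
  A = phi_1 / (1 - phi_2) = 0.219 / 0.554 = 0.395307,   B = c_1 / (1 - phi_2) = -0.794 / 0.554 = -1.433213.
Insert (E2) into (E0): gamma(0) (1 - phi_2^2) = phi_1 (1 + phi_2) gamma(1) + c_0.
  phi_1 (1 + phi_2) = (0.219)(1.446) = 0.316674,   1 - phi_2^2 = 0.801084.
Replace gamma(1) by A gamma(0) + B and collect gamma(0):
  gamma(0) [0.801084 - (0.316674)(0.395307)] = (0.316674)(-1.433213) + 2.141332
  gamma(0) * 0.675901 = 1.687471
  gamma(0) = 1.687471 / 0.675901 = 2.496626.
  gamma(1) = A gamma(0) + B = (0.395307)(2.496626) + (-1.433213) = -0.44628.
  gamma(2) = phi_1 gamma(1) + phi_2 gamma(0) = (0.219)(-0.44628) + (0.446)(2.496626) = 1.01576.
Therefore gamma(2) = 1.0158 (to 4 decimal places).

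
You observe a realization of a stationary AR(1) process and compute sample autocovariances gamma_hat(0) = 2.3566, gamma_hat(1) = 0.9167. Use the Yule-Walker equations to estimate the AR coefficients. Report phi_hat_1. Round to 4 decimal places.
\hat\phi_{1} = 0.3890

The Yule-Walker equations for an AR(p) process read, in matrix form,
  Gamma_p phi = r_p,   with   (Gamma_p)_{ij} = gamma(|i - j|),
                       (r_p)_i = gamma(i),   i,j = 1..p.
Substitute the sample gammas (Toeplitz matrix and right-hand side of size 1):
  Gamma_p = [[2.3566]]
  r_p     = [0.9167]
With p = 1 this is the single equation gamma(0) phi_1 = gamma(1):
  phi_hat_1 = gamma(1) / gamma(0) = 0.9167 / 2.3566 = 0.3890.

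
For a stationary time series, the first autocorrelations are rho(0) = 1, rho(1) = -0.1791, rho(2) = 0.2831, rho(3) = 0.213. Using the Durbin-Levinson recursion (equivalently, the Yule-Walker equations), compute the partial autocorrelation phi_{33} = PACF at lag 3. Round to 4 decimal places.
\phi_{33} = 0.3290

The PACF at lag k is phi_{kk}, the last component of the solution
to the Yule-Walker system G_k phi = r_k where
  (G_k)_{ij} = rho(|i - j|), (r_k)_i = rho(i), i,j = 1..k.
Equivalently, Durbin-Levinson gives phi_{kk} iteratively:
  phi_{11} = rho(1)
  phi_{kk} = [rho(k) - sum_{j=1..k-1} phi_{k-1,j} rho(k-j)]
            / [1 - sum_{j=1..k-1} phi_{k-1,j} rho(j)],
  phi_{k,j} = phi_{k-1,j} - phi_{kk} phi_{k-1,k-j},  j = 1..k-1.
Step k = 1:
  phi_11 = rho(1) = -0.1791.
Step k = 2:
  phi_22 = [rho(2) - phi_11 rho(1)] / [1 - phi_11 rho(1)] = [0.2831 - (-0.1791)(-0.1791)] / [1 - (-0.1791)(-0.1791)]
         = 0.25102319 / 0.96792319 = 0.259342.
  Update: phi_21 = phi_11 - phi_22 phi_11 = -0.1791 - (0.259342)(-0.1791) = -0.132652.
Step k = 3:
  phi_33 = [rho(3) - phi_21 rho(2) - phi_22 rho(1)] / [1 - phi_21 rho(1) - phi_22 rho(2)]
    numerator   = 0.213 - (-0.132652)(0.2831) - (0.259342)(-0.1791) = 0.2970019
    denominator = 1 - (-0.132652)(-0.1791) - (0.259342)(0.2831) = 0.90282232
  phi_33 = 0.2970019 / 0.90282232 = 0.329.
Therefore phi_{33} = 0.3290.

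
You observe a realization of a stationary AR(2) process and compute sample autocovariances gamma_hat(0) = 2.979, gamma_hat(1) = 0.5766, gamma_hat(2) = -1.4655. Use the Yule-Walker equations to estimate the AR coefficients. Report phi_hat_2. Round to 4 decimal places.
\hat\phi_{2} = -0.5500

The Yule-Walker equations for an AR(p) process read, in matrix form,
  Gamma_p phi = r_p,   with   (Gamma_p)_{ij} = gamma(|i - j|),
                       (r_p)_i = gamma(i),   i,j = 1..p.
Substitute the sample gammas (Toeplitz matrix and right-hand side of size 2):
  Gamma_p = [[2.979, 0.5766], [0.5766, 2.979]]
  r_p     = [0.5766, -1.4655]
Written out:
  2.979 phi_1 + 0.5766 phi_2 = 0.5766
  0.5766 phi_1 + 2.979 phi_2 = -1.4655
Solve by Cramer's rule:
  det = gamma(0)^2 - gamma(1)^2 = (2.979)^2 - (0.5766)^2 = 8.874441 - 0.33246756 = 8.54197344
  phi_hat_1 = [gamma(1) gamma(0) - gamma(1) gamma(2)] / det = [(0.5766)(2.979) - (0.5766)(-1.4655)] / 8.54197344 = 2.5626987 / 8.54197344 = 0.3
  phi_hat_2 = [gamma(0) gamma(2) - gamma(1)^2] / det = [(2.979)(-1.4655) - (0.5766)^2] / 8.54197344 = -4.69819206 / 8.54197344 = -0.55
So phi_hat = [0.3000, -0.5500].
Therefore phi_hat_2 = -0.5500.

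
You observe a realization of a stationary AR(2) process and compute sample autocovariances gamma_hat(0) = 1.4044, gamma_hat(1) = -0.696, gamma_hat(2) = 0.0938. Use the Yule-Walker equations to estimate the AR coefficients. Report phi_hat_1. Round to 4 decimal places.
\hat\phi_{1} = -0.6131

The Yule-Walker equations for an AR(p) process read, in matrix form,
  Gamma_p phi = r_p,   with   (Gamma_p)_{ij} = gamma(|i - j|),
                       (r_p)_i = gamma(i),   i,j = 1..p.
Substitute the sample gammas (Toeplitz matrix and right-hand side of size 2):
  Gamma_p = [[1.4044, -0.696], [-0.696, 1.4044]]
  r_p     = [-0.696, 0.0938]
Written out:
  1.4044 phi_1 - 0.696 phi_2 = -0.696
  -0.696 phi_1 + 1.4044 phi_2 = 0.0938
Solve by Cramer's rule:
  det = gamma(0)^2 - gamma(1)^2 = (1.4044)^2 - (-0.696)^2 = 1.97233936 - 0.484416 = 1.48792336
  phi_hat_1 = [gamma(1) gamma(0) - gamma(1) gamma(2)] / det = [(-0.696)(1.4044) - (-0.696)(0.0938)] / 1.48792336 = -0.9121776 / 1.48792336 = -0.6131
  phi_hat_2 = [gamma(0) gamma(2) - gamma(1)^2] / det = [(1.4044)(0.0938) - (-0.696)^2] / 1.48792336 = -0.35268328 / 1.48792336 = -0.237
So phi_hat = [-0.6131, -0.2370].
Therefore phi_hat_1 = -0.6131.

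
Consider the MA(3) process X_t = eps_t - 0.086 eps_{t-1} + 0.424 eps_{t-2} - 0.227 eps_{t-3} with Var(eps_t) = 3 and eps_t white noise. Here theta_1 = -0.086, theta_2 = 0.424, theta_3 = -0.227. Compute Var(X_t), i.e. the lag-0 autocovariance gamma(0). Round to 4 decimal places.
\gamma(0) = 3.7161

For an MA(q) process X_t = eps_t + sum_i theta_i eps_{t-i} with
Var(eps_t) = sigma^2, the variance is
  gamma(0) = sigma^2 * (1 + sum_i theta_i^2).
  sum_i theta_i^2 = (-0.086)^2 + (0.424)^2 + (-0.227)^2 = 0.007396 + 0.179776 + 0.051529 = 0.238701.
  gamma(0) = 3 * (1 + 0.238701) = 3 * 1.238701 = 3.716103, which rounds to 3.7161.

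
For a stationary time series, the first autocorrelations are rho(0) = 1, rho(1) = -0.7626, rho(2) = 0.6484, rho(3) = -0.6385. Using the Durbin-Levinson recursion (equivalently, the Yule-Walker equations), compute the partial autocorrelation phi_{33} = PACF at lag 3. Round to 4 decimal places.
\phi_{33} = -0.2482

The PACF at lag k is phi_{kk}, the last component of the solution
to the Yule-Walker system G_k phi = r_k where
  (G_k)_{ij} = rho(|i - j|), (r_k)_i = rho(i), i,j = 1..k.
Equivalently, Durbin-Levinson gives phi_{kk} iteratively:
  phi_{11} = rho(1)
  phi_{kk} = [rho(k) - sum_{j=1..k-1} phi_{k-1,j} rho(k-j)]
            / [1 - sum_{j=1..k-1} phi_{k-1,j} rho(j)],
  phi_{k,j} = phi_{k-1,j} - phi_{kk} phi_{k-1,k-j},  j = 1..k-1.
Step k = 1:
  phi_11 = rho(1) = -0.7626.
Step k = 2:
  phi_22 = [rho(2) - phi_11 rho(1)] / [1 - phi_11 rho(1)] = [0.6484 - (-0.7626)(-0.7626)] / [1 - (-0.7626)(-0.7626)]
         = 0.06684124 / 0.41844124 = 0.159739.
  Update: phi_21 = phi_11 - phi_22 phi_11 = -0.7626 - (0.159739)(-0.7626) = -0.640783.
Step k = 3:
  phi_33 = [rho(3) - phi_21 rho(2) - phi_22 rho(1)] / [1 - phi_21 rho(1) - phi_22 rho(2)]
    numerator   = -0.6385 - (-0.640783)(0.6484) - (0.159739)(-0.7626) = -0.10119941
    denominator = 1 - (-0.640783)(-0.7626) - (0.159739)(0.6484) = 0.40776411
  phi_33 = -0.10119941 / 0.40776411 = -0.2482.
Therefore phi_{33} = -0.2482.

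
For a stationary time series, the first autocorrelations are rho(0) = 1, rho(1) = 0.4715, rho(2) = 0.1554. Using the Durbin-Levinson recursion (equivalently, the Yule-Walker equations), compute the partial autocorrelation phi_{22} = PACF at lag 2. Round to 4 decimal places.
\phi_{22} = -0.0860

The PACF at lag k is phi_{kk}, the last component of the solution
to the Yule-Walker system G_k phi = r_k where
  (G_k)_{ij} = rho(|i - j|), (r_k)_i = rho(i), i,j = 1..k.
Equivalently, Durbin-Levinson gives phi_{kk} iteratively:
  phi_{11} = rho(1)
  phi_{kk} = [rho(k) - sum_{j=1..k-1} phi_{k-1,j} rho(k-j)]
            / [1 - sum_{j=1..k-1} phi_{k-1,j} rho(j)],
  phi_{k,j} = phi_{k-1,j} - phi_{kk} phi_{k-1,k-j},  j = 1..k-1.
Step k = 1:
  phi_11 = rho(1) = 0.4715.
Step k = 2:
  phi_22 = [rho(2) - phi_11 rho(1)] / [1 - phi_11 rho(1)] = [0.1554 - (0.4715)(0.4715)] / [1 - (0.4715)(0.4715)]
         = -0.06691225 / 0.77768775 = -0.086.
Therefore phi_{22} = -0.0860.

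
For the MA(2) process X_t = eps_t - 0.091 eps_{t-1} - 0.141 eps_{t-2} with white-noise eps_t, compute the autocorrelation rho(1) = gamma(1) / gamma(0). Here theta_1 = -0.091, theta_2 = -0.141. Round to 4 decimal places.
\rho(1) = -0.0760

For an MA(q) process with theta_0 = 1, the autocovariance is
  gamma(k) = sigma^2 * sum_{i=0..q-k} theta_i * theta_{i+k},
and rho(k) = gamma(k) / gamma(0). Sigma^2 cancels.
  numerator   = (1)*(-0.091) + (-0.091)*(-0.141) = -0.078169.
  denominator = (1)^2 + (-0.091)^2 + (-0.141)^2 = 1.028162.
  rho(1) = -0.078169 / 1.028162 = -0.0760.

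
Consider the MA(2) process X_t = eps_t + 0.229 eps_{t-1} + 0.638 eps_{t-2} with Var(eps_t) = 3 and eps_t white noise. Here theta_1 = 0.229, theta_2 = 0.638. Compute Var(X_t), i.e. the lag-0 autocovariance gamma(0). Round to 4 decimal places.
\gamma(0) = 4.3785

For an MA(q) process X_t = eps_t + sum_i theta_i eps_{t-i} with
Var(eps_t) = sigma^2, the variance is
  gamma(0) = sigma^2 * (1 + sum_i theta_i^2).
  sum_i theta_i^2 = (0.229)^2 + (0.638)^2 = 0.052441 + 0.407044 = 0.459485.
  gamma(0) = 3 * (1 + 0.459485) = 3 * 1.459485 = 4.378455, which rounds to 4.3785.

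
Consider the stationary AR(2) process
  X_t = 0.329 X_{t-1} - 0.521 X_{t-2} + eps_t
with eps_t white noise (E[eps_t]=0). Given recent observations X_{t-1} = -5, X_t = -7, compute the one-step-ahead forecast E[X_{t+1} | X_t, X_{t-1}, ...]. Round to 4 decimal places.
E[X_{t+1} \mid \mathcal F_t] = 0.3020

For an AR(p) model X_t = c + sum_i phi_i X_{t-i} + eps_t, the
one-step-ahead conditional mean is
  E[X_{t+1} | X_t, ...] = c + sum_i phi_i X_{t+1-i}.
Substitute known values:
  E[X_{t+1} | ...] = (0.329) * (-7) + (-0.521) * (-5)
                   = 0.3020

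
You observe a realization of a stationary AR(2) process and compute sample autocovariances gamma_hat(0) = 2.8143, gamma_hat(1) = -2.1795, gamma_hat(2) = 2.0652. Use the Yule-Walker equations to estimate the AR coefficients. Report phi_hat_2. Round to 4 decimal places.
\hat\phi_{2} = 0.3350

The Yule-Walker equations for an AR(p) process read, in matrix form,
  Gamma_p phi = r_p,   with   (Gamma_p)_{ij} = gamma(|i - j|),
                       (r_p)_i = gamma(i),   i,j = 1..p.
Substitute the sample gammas (Toeplitz matrix and right-hand side of size 2):
  Gamma_p = [[2.8143, -2.1795], [-2.1795, 2.8143]]
  r_p     = [-2.1795, 2.0652]
Written out:
  2.8143 phi_1 - 2.1795 phi_2 = -2.1795
  -2.1795 phi_1 + 2.8143 phi_2 = 2.0652
Solve by Cramer's rule:
  det = gamma(0)^2 - gamma(1)^2 = (2.8143)^2 - (-2.1795)^2 = 7.92028449 - 4.75022025 = 3.17006424
  phi_hat_1 = [gamma(1) gamma(0) - gamma(1) gamma(2)] / det = [(-2.1795)(2.8143) - (-2.1795)(2.0652)] / 3.17006424 = -1.63266345 / 3.17006424 = -0.515
  phi_hat_2 = [gamma(0) gamma(2) - gamma(1)^2] / det = [(2.8143)(2.0652) - (-2.1795)^2] / 3.17006424 = 1.06187211 / 3.17006424 = 0.335
So phi_hat = [-0.5150, 0.3350].
Therefore phi_hat_2 = 0.3350.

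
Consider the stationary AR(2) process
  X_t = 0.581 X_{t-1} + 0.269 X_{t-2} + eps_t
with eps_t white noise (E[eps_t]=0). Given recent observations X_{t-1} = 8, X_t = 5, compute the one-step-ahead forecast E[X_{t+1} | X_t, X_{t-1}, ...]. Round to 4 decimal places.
E[X_{t+1} \mid \mathcal F_t] = 5.0570

For an AR(p) model X_t = c + sum_i phi_i X_{t-i} + eps_t, the
one-step-ahead conditional mean is
  E[X_{t+1} | X_t, ...] = c + sum_i phi_i X_{t+1-i}.
Substitute known values:
  E[X_{t+1} | ...] = (0.581) * (5) + (0.269) * (8)
                   = 5.0570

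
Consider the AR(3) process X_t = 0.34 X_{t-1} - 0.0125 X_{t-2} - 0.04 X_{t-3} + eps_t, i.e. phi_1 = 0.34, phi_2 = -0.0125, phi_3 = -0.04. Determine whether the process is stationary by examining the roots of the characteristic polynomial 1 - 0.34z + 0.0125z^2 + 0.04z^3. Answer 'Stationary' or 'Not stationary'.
\text{Stationary}

The AR(p) characteristic polynomial is P(z) = 1 - 0.34z + 0.0125z^2 + 0.04z^3.
Stationarity requires all roots to lie outside the unit circle, i.e. |z| > 1 for every root.
Degree 3: look for a simple real root z0 first, then factor out (1 - z/z0) and solve the remaining quadratic.
Testing z0 = -4: P(-4) = 1 + (-0.34)(-4) + (0.0125)(-4)^2 + (0.04)(-4)^3
  = 1 + (1.36) + (0.2) + (-2.56) = 0.  So z_0 = -4 is a root, |z_0| = 4.
Divide out the factor (1 + 0.25 z) = (1 - z/z0) (since 1/z0 = -0.25):
  P(z) = (1 + 0.25 z)(1 + (-0.59) z + (0.16) z^2)
  [check: z-coef -0.59 - (-0.25) = -0.34; z^2-coef 0.16 - (-0.25)(-0.59) = 0.0125; z^3-coef -(-0.25)(0.16) = 0.04.]
Remaining roots from the quadratic factor 1 + (-0.59) z + (0.16) z^2:
  Set 1 + (-0.59) z + (0.16) z^2 = 0, i.e. a z^2 + b z + c = 0 with a = 0.16, b = -0.59, c = 1.
  Discriminant D = b^2 - 4ac = (-0.59)^2 - 4*(0.16)*1 = 0.3481 - (0.64) = -0.2919.
  D < 0, so the roots are the complex-conjugate pair z = (-b +/- i sqrt(-D)) / (2a) = 1.8437 +/- 1.6884i.
  For a conjugate pair |z|^2 = z * conj(z) = (product of roots) = c/a = 1/(0.16) = 6.25, so |z| = sqrt(6.25) = 2.5 for both roots.
Moduli of all roots: 4.0000, 2.5000, 2.5000.
All moduli strictly greater than 1? Yes.
Verdict: Stationary.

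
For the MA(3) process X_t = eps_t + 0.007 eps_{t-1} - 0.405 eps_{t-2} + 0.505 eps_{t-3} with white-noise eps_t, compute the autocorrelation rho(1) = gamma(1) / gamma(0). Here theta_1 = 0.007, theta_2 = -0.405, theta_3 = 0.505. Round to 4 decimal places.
\rho(1) = -0.1412

For an MA(q) process with theta_0 = 1, the autocovariance is
  gamma(k) = sigma^2 * sum_{i=0..q-k} theta_i * theta_{i+k},
and rho(k) = gamma(k) / gamma(0). Sigma^2 cancels.
  numerator   = (1)*(0.007) + (0.007)*(-0.405) + (-0.405)*(0.505) = -0.20036.
  denominator = (1)^2 + (0.007)^2 + (-0.405)^2 + (0.505)^2 = 1.419099.
  rho(1) = -0.20036 / 1.419099 = -0.1412.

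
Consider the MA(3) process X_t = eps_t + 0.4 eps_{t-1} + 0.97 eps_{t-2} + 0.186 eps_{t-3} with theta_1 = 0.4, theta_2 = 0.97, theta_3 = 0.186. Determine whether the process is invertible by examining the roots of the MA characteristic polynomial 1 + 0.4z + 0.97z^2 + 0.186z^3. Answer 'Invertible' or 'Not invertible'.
\text{Invertible}

The MA(q) characteristic polynomial is P(z) = 1 + 0.4z + 0.97z^2 + 0.186z^3.
Invertibility requires all roots to lie outside the unit circle, i.e. |z| > 1 for every root.
Degree 3: look for a simple real root z0 first, then factor out (1 - z/z0) and solve the remaining quadratic.
Testing z0 = -5: P(-5) = 1 + (0.4)(-5) + (0.97)(-5)^2 + (0.186)(-5)^3
  = 1 + (-2) + (24.25) + (-23.25) = 0.  So z_0 = -5 is a root, |z_0| = 5.
Divide out the factor (1 + 0.2 z) = (1 - z/z0) (since 1/z0 = -0.2):
  P(z) = (1 + 0.2 z)(1 + (0.2) z + (0.93) z^2)
  [check: z-coef 0.2 - (-0.2) = 0.4; z^2-coef 0.93 - (-0.2)(0.2) = 0.97; z^3-coef -(-0.2)(0.93) = 0.186.]
Remaining roots from the quadratic factor 1 + (0.2) z + (0.93) z^2:
  Set 1 + (0.2) z + (0.93) z^2 = 0, i.e. a z^2 + b z + c = 0 with a = 0.93, b = 0.2, c = 1.
  Discriminant D = b^2 - 4ac = (0.2)^2 - 4*(0.93)*1 = 0.04 - (3.72) = -3.68.
  D < 0, so the roots are the complex-conjugate pair z = (-b +/- i sqrt(-D)) / (2a) = -0.1075 +/- 1.0314i.
  For a conjugate pair |z|^2 = z * conj(z) = (product of roots) = c/a = 1/(0.93) = 1.075269, so |z| = sqrt(1.075269) = 1.037 for both roots.
Moduli of all roots: 5.0000, 1.0370, 1.0370.
All moduli strictly greater than 1? Yes.
Verdict: Invertible.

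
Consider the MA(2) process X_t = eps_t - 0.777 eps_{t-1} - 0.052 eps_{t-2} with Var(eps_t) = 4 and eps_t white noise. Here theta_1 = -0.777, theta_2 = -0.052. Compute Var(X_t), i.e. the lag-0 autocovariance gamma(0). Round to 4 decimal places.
\gamma(0) = 6.4257

For an MA(q) process X_t = eps_t + sum_i theta_i eps_{t-i} with
Var(eps_t) = sigma^2, the variance is
  gamma(0) = sigma^2 * (1 + sum_i theta_i^2).
  sum_i theta_i^2 = (-0.777)^2 + (-0.052)^2 = 0.603729 + 0.002704 = 0.606433.
  gamma(0) = 4 * (1 + 0.606433) = 4 * 1.606433 = 6.425732, which rounds to 6.4257.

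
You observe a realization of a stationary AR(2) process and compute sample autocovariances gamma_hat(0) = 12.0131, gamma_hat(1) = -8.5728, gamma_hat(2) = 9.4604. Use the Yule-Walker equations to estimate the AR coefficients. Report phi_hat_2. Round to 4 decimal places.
\hat\phi_{2} = 0.5670

The Yule-Walker equations for an AR(p) process read, in matrix form,
  Gamma_p phi = r_p,   with   (Gamma_p)_{ij} = gamma(|i - j|),
                       (r_p)_i = gamma(i),   i,j = 1..p.
Substitute the sample gammas (Toeplitz matrix and right-hand side of size 2):
  Gamma_p = [[12.0131, -8.5728], [-8.5728, 12.0131]]
  r_p     = [-8.5728, 9.4604]
Written out:
  12.0131 phi_1 - 8.5728 phi_2 = -8.5728
  -8.5728 phi_1 + 12.0131 phi_2 = 9.4604
Solve by Cramer's rule:
  det = gamma(0)^2 - gamma(1)^2 = (12.0131)^2 - (-8.5728)^2 = 144.31457161 - 73.49289984 = 70.82167177
  phi_hat_1 = [gamma(1) gamma(0) - gamma(1) gamma(2)] / det = [(-8.5728)(12.0131) - (-8.5728)(9.4604)] / 70.82167177 = -21.88378656 / 70.82167177 = -0.309
  phi_hat_2 = [gamma(0) gamma(2) - gamma(1)^2] / det = [(12.0131)(9.4604) - (-8.5728)^2] / 70.82167177 = 40.1558314 / 70.82167177 = 0.567
So phi_hat = [-0.3090, 0.5670].
Therefore phi_hat_2 = 0.5670.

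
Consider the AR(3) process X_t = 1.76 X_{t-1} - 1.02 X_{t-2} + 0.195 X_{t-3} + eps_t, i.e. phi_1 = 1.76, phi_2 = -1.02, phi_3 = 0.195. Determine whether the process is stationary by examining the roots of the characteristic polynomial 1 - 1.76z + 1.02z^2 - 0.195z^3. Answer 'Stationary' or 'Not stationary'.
\text{Stationary}

The AR(p) characteristic polynomial is P(z) = 1 - 1.76z + 1.02z^2 - 0.195z^3.
Stationarity requires all roots to lie outside the unit circle, i.e. |z| > 1 for every root.
Degree 3: look for a simple real root z0 first, then factor out (1 - z/z0) and solve the remaining quadratic.
Testing z0 = 2: P(2) = 1 + (-1.76)(2) + (1.02)(2)^2 + (-0.195)(2)^3
  = 1 + (-3.52) + (4.08) + (-1.56) = 0.  So z_0 = 2 is a root, |z_0| = 2.
Divide out the factor (1 - 0.5 z) = (1 - z/z0) (since 1/z0 = 0.5):
  P(z) = (1 - 0.5 z)(1 + (-1.26) z + (0.39) z^2)
  [check: z-coef -1.26 - (0.5) = -1.76; z^2-coef 0.39 - (0.5)(-1.26) = 1.02; z^3-coef -(0.5)(0.39) = -0.195.]
Remaining roots from the quadratic factor 1 + (-1.26) z + (0.39) z^2:
  Set 1 + (-1.26) z + (0.39) z^2 = 0, i.e. a z^2 + b z + c = 0 with a = 0.39, b = -1.26, c = 1.
  Discriminant D = b^2 - 4ac = (-1.26)^2 - 4*(0.39)*1 = 1.5876 - (1.56) = 0.0276.
  D >= 0, so the roots are real: z = (-b +/- sqrt(D)) / (2a) = (1.26 +/- 0.166132) / (0.78).
    z_1 = (1.26 + 0.166132) / (0.78) = 1.8284,   |z_1| = 1.8284.
    z_2 = (1.26 - 0.166132) / (0.78) = 1.4024,   |z_2| = 1.4024.
Moduli of all roots: 2.0000, 1.8284, 1.4024.
All moduli strictly greater than 1? Yes.
Verdict: Stationary.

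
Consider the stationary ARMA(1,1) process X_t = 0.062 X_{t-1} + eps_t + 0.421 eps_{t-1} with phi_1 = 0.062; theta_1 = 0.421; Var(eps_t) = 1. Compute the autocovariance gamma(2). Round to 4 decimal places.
\gamma(2) = 0.0308

Multiply the model equation by X_{t-k} and take expectations. With theta_0 = psi_0 = 1 and psi_j the MA(infinity) weights, this gives
  gamma(k) - sum_i phi_i gamma(k-i) = c_k,
  c_k = sigma^2 * sum_{j=k..q} theta_j psi_{j-k}   (c_k = 0 for k > q),
using gamma(-m) = gamma(m).
psi-weights needed (psi_j = theta_j + sum_i phi_i psi_{j-i}):
  psi_1 = theta_1 + phi_1 = 0.421 + (0.062) = 0.483
Right-hand sides:
  c_0 = sigma^2 (1 + theta_1 psi_1) = 1 * (1 + (0.421)(0.483)) = 1 * 1.203343 = 1.203343
  c_1 = sigma^2 theta_1 = 1 * (0.421) = 0.421
  c_2 = 0
Equations for k = 0 and k = 1 (AR order 1):
  gamma(0) = phi_1 gamma(1) + c_0
  gamma(1) = phi_1 gamma(0) + c_1
Substituting the second into the first: gamma(0) (1 - phi_1^2) = c_0 + phi_1 c_1, so
  gamma(0) = (c_0 + phi_1 c_1) / (1 - phi_1^2) = (1.203343 + (0.062)(0.421)) / (1 - (0.062)^2) = 1.229445 / 0.996156 = 1.234189.
  gamma(1) = phi_1 gamma(0) + c_1 = (0.062)(1.234189) + (0.421) = 0.49752.
For k = 2 (> q): gamma(2) = phi_1 gamma(1) = (0.062)(0.49752) = 0.030846.
Therefore gamma(2) = 0.0308 (to 4 decimal places).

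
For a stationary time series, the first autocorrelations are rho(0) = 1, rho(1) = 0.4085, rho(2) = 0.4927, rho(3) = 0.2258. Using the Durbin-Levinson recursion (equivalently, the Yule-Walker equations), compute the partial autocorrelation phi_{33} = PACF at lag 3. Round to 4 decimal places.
\phi_{33} = -0.0801

The PACF at lag k is phi_{kk}, the last component of the solution
to the Yule-Walker system G_k phi = r_k where
  (G_k)_{ij} = rho(|i - j|), (r_k)_i = rho(i), i,j = 1..k.
Equivalently, Durbin-Levinson gives phi_{kk} iteratively:
  phi_{11} = rho(1)
  phi_{kk} = [rho(k) - sum_{j=1..k-1} phi_{k-1,j} rho(k-j)]
            / [1 - sum_{j=1..k-1} phi_{k-1,j} rho(j)],
  phi_{k,j} = phi_{k-1,j} - phi_{kk} phi_{k-1,k-j},  j = 1..k-1.
Step k = 1:
  phi_11 = rho(1) = 0.4085.
Step k = 2:
  phi_22 = [rho(2) - phi_11 rho(1)] / [1 - phi_11 rho(1)] = [0.4927 - (0.4085)(0.4085)] / [1 - (0.4085)(0.4085)]
         = 0.32582775 / 0.83312775 = 0.39109.
  Update: phi_21 = phi_11 - phi_22 phi_11 = 0.4085 - (0.39109)(0.4085) = 0.24874.
Step k = 3:
  phi_33 = [rho(3) - phi_21 rho(2) - phi_22 rho(1)] / [1 - phi_21 rho(1) - phi_22 rho(2)]
    numerator   = 0.2258 - (0.24874)(0.4927) - (0.39109)(0.4085) = -0.05651429
    denominator = 1 - (0.24874)(0.4085) - (0.39109)(0.4927) = 0.70569985
  phi_33 = -0.05651429 / 0.70569985 = -0.0801.
Therefore phi_{33} = -0.0801.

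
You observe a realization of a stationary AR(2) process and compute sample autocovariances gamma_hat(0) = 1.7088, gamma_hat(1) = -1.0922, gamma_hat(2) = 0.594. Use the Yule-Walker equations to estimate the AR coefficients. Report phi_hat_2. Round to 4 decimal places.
\hat\phi_{2} = -0.1030

The Yule-Walker equations for an AR(p) process read, in matrix form,
  Gamma_p phi = r_p,   with   (Gamma_p)_{ij} = gamma(|i - j|),
                       (r_p)_i = gamma(i),   i,j = 1..p.
Substitute the sample gammas (Toeplitz matrix and right-hand side of size 2):
  Gamma_p = [[1.7088, -1.0922], [-1.0922, 1.7088]]
  r_p     = [-1.0922, 0.594]
Written out:
  1.7088 phi_1 - 1.0922 phi_2 = -1.0922
  -1.0922 phi_1 + 1.7088 phi_2 = 0.594
Solve by Cramer's rule:
  det = gamma(0)^2 - gamma(1)^2 = (1.7088)^2 - (-1.0922)^2 = 2.91999744 - 1.19290084 = 1.7270966
  phi_hat_1 = [gamma(1) gamma(0) - gamma(1) gamma(2)] / det = [(-1.0922)(1.7088) - (-1.0922)(0.594)] / 1.7270966 = -1.21758456 / 1.7270966 = -0.705
  phi_hat_2 = [gamma(0) gamma(2) - gamma(1)^2] / det = [(1.7088)(0.594) - (-1.0922)^2] / 1.7270966 = -0.17787364 / 1.7270966 = -0.103
So phi_hat = [-0.7050, -0.1030].
Therefore phi_hat_2 = -0.1030.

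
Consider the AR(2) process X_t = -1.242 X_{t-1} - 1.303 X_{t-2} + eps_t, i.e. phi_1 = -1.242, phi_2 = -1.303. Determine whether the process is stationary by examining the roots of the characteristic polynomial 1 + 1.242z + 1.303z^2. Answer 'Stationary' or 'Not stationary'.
\text{Not stationary}

The AR(p) characteristic polynomial is P(z) = 1 + 1.242z + 1.303z^2.
Stationarity requires all roots to lie outside the unit circle, i.e. |z| > 1 for every root.
Set 1 + (1.242) z + (1.303) z^2 = 0, i.e. a z^2 + b z + c = 0 with a = 1.303, b = 1.242, c = 1.
Discriminant D = b^2 - 4ac = (1.242)^2 - 4*(1.303)*1 = 1.542564 - (5.212) = -3.669436.
D < 0, so the roots are the complex-conjugate pair z = (-b +/- i sqrt(-D)) / (2a) = -0.4766 +/- 0.7351i.
For a conjugate pair |z|^2 = z * conj(z) = (product of roots) = c/a = 1/(1.303) = 0.76746, so |z| = sqrt(0.76746) = 0.876 for both roots.
Moduli of all roots: 0.8760, 0.8760.
All moduli strictly greater than 1? No.
Verdict: Not stationary.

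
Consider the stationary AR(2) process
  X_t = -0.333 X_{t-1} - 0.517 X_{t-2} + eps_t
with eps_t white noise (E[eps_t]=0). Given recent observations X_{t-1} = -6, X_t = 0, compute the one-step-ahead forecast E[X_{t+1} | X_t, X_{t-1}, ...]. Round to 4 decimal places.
E[X_{t+1} \mid \mathcal F_t] = 3.1020

For an AR(p) model X_t = c + sum_i phi_i X_{t-i} + eps_t, the
one-step-ahead conditional mean is
  E[X_{t+1} | X_t, ...] = c + sum_i phi_i X_{t+1-i}.
Substitute known values:
  E[X_{t+1} | ...] = (-0.333) * (0) + (-0.517) * (-6)
                   = 3.1020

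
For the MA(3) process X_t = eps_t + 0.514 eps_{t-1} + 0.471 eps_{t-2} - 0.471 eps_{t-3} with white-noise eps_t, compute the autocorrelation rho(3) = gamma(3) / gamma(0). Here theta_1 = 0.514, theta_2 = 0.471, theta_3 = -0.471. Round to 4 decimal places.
\rho(3) = -0.2758

For an MA(q) process with theta_0 = 1, the autocovariance is
  gamma(k) = sigma^2 * sum_{i=0..q-k} theta_i * theta_{i+k},
and rho(k) = gamma(k) / gamma(0). Sigma^2 cancels.
  numerator   = (1)*(-0.471) = -0.471.
  denominator = (1)^2 + (0.514)^2 + (0.471)^2 + (-0.471)^2 = 1.707878.
  rho(3) = -0.471 / 1.707878 = -0.2758.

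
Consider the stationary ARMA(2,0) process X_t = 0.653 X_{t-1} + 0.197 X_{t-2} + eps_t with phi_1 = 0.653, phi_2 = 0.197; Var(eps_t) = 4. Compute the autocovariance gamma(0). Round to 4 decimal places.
\gamma(0) = 12.2865

Multiply the model equation by X_{t-k} and take expectations. With theta_0 = psi_0 = 1 and psi_j the MA(infinity) weights, this gives
  gamma(k) - sum_i phi_i gamma(k-i) = c_k,
  c_k = sigma^2 * sum_{j=k..q} theta_j psi_{j-k}   (c_k = 0 for k > q),
using gamma(-m) = gamma(m).
Pure AR (q = 0): c_0 = sigma^2 = 4, c_k = 0 for k >= 1.
Equations for k = 0, 1, 2 (AR order 2, c_2 = 0):
  (E0) gamma(0) = phi_1 gamma(1) + phi_2 gamma(2) + c_0
  (E1) gamma(1) = phi_1 gamma(0) + phi_2 gamma(1) + c_1
  (E2) gamma(2) = phi_1 gamma(1) + phi_2 gamma(0)
From (E1): gamma(1) = A gamma(0) + B with
  A = phi_1 / (1 - phi_2) = 0.653 / 0.803 = 0.8132,   B = c_1 / (1 - phi_2) = 0 / 0.803 = 0.
Insert (E2) into (E0): gamma(0) (1 - phi_2^2) = phi_1 (1 + phi_2) gamma(1) + c_0.
  phi_1 (1 + phi_2) = (0.653)(1.197) = 0.781641,   1 - phi_2^2 = 0.961191.
Replace gamma(1) by A gamma(0) + B and collect gamma(0):
  gamma(0) [0.961191 - (0.781641)(0.8132)] = c_0 = 4
  gamma(0) * 0.32556 = 4
  gamma(0) = 4 / 0.32556 = 12.286516.
Therefore gamma(0) = 12.2865 (to 4 decimal places).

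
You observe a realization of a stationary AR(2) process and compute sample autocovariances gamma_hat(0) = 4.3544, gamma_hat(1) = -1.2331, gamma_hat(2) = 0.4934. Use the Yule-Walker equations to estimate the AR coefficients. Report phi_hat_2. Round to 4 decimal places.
\hat\phi_{2} = 0.0360

The Yule-Walker equations for an AR(p) process read, in matrix form,
  Gamma_p phi = r_p,   with   (Gamma_p)_{ij} = gamma(|i - j|),
                       (r_p)_i = gamma(i),   i,j = 1..p.
Substitute the sample gammas (Toeplitz matrix and right-hand side of size 2):
  Gamma_p = [[4.3544, -1.2331], [-1.2331, 4.3544]]
  r_p     = [-1.2331, 0.4934]
Written out:
  4.3544 phi_1 - 1.2331 phi_2 = -1.2331
  -1.2331 phi_1 + 4.3544 phi_2 = 0.4934
Solve by Cramer's rule:
  det = gamma(0)^2 - gamma(1)^2 = (4.3544)^2 - (-1.2331)^2 = 18.96079936 - 1.52053561 = 17.44026375
  phi_hat_1 = [gamma(1) gamma(0) - gamma(1) gamma(2)] / det = [(-1.2331)(4.3544) - (-1.2331)(0.4934)] / 17.44026375 = -4.7609991 / 17.44026375 = -0.273
  phi_hat_2 = [gamma(0) gamma(2) - gamma(1)^2] / det = [(4.3544)(0.4934) - (-1.2331)^2] / 17.44026375 = 0.62792535 / 17.44026375 = 0.036
So phi_hat = [-0.2730, 0.0360].
Therefore phi_hat_2 = 0.0360.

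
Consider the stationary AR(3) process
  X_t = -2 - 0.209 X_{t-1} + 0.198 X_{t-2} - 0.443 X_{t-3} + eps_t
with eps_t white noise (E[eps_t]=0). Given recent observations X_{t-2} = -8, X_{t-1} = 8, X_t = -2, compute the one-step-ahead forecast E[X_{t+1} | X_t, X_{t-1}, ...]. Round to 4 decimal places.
E[X_{t+1} \mid \mathcal F_t] = 3.5460

For an AR(p) model X_t = c + sum_i phi_i X_{t-i} + eps_t, the
one-step-ahead conditional mean is
  E[X_{t+1} | X_t, ...] = c + sum_i phi_i X_{t+1-i}.
Substitute known values:
  E[X_{t+1} | ...] = -2 + (-0.209) * (-2) + (0.198) * (8) + (-0.443) * (-8)
                   = 3.5460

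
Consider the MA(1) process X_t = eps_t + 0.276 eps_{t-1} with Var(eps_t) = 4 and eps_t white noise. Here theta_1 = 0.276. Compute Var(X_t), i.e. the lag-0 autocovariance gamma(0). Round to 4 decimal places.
\gamma(0) = 4.3047

For an MA(q) process X_t = eps_t + sum_i theta_i eps_{t-i} with
Var(eps_t) = sigma^2, the variance is
  gamma(0) = sigma^2 * (1 + sum_i theta_i^2).
  sum_i theta_i^2 = (0.276)^2 = 0.076176.
  gamma(0) = 4 * (1 + 0.076176) = 4 * 1.076176 = 4.304704, which rounds to 4.3047.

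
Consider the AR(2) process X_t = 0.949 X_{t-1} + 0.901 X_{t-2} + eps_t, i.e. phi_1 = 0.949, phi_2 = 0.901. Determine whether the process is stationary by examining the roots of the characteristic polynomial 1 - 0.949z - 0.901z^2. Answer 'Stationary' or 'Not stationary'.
\text{Not stationary}

The AR(p) characteristic polynomial is P(z) = 1 - 0.949z - 0.901z^2.
Stationarity requires all roots to lie outside the unit circle, i.e. |z| > 1 for every root.
Set 1 + (-0.949) z + (-0.901) z^2 = 0, i.e. a z^2 + b z + c = 0 with a = -0.901, b = -0.949, c = 1.
Discriminant D = b^2 - 4ac = (-0.949)^2 - 4*(-0.901)*1 = 0.900601 - (-3.604) = 4.504601.
D >= 0, so the roots are real: z = (-b +/- sqrt(D)) / (2a) = (0.949 +/- 2.122405) / (-1.802).
  z_1 = (0.949 + 2.122405) / (-1.802) = -1.7044,   |z_1| = 1.7044.
  z_2 = (0.949 - 2.122405) / (-1.802) = 0.6512,   |z_2| = 0.6512.
Moduli of all roots: 1.7044, 0.6512.
All moduli strictly greater than 1? No.
Verdict: Not stationary.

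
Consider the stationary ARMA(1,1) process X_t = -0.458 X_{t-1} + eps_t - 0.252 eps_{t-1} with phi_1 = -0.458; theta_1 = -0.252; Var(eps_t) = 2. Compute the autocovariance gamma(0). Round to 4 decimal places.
\gamma(0) = 3.2758

Multiply the model equation by X_{t-k} and take expectations. With theta_0 = psi_0 = 1 and psi_j the MA(infinity) weights, this gives
  gamma(k) - sum_i phi_i gamma(k-i) = c_k,
  c_k = sigma^2 * sum_{j=k..q} theta_j psi_{j-k}   (c_k = 0 for k > q),
using gamma(-m) = gamma(m).
psi-weights needed (psi_j = theta_j + sum_i phi_i psi_{j-i}):
  psi_1 = theta_1 + phi_1 = -0.252 + (-0.458) = -0.71
Right-hand sides:
  c_0 = sigma^2 (1 + theta_1 psi_1) = 2 * (1 + (-0.252)(-0.71)) = 2 * 1.17892 = 2.35784
  c_1 = sigma^2 theta_1 = 2 * (-0.252) = -0.504
  c_2 = 0
Equations for k = 0 and k = 1 (AR order 1):
  gamma(0) = phi_1 gamma(1) + c_0
  gamma(1) = phi_1 gamma(0) + c_1
Substituting the second into the first: gamma(0) (1 - phi_1^2) = c_0 + phi_1 c_1, so
  gamma(0) = (c_0 + phi_1 c_1) / (1 - phi_1^2) = (2.35784 + (-0.458)(-0.504)) / (1 - (-0.458)^2) = 2.588672 / 0.790236 = 3.275821.
Therefore gamma(0) = 3.2758 (to 4 decimal places).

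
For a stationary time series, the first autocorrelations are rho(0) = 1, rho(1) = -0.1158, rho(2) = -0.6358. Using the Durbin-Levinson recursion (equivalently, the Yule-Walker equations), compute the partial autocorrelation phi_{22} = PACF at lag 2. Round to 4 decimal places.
\phi_{22} = -0.6580

The PACF at lag k is phi_{kk}, the last component of the solution
to the Yule-Walker system G_k phi = r_k where
  (G_k)_{ij} = rho(|i - j|), (r_k)_i = rho(i), i,j = 1..k.
Equivalently, Durbin-Levinson gives phi_{kk} iteratively:
  phi_{11} = rho(1)
  phi_{kk} = [rho(k) - sum_{j=1..k-1} phi_{k-1,j} rho(k-j)]
            / [1 - sum_{j=1..k-1} phi_{k-1,j} rho(j)],
  phi_{k,j} = phi_{k-1,j} - phi_{kk} phi_{k-1,k-j},  j = 1..k-1.
Step k = 1:
  phi_11 = rho(1) = -0.1158.
Step k = 2:
  phi_22 = [rho(2) - phi_11 rho(1)] / [1 - phi_11 rho(1)] = [-0.6358 - (-0.1158)(-0.1158)] / [1 - (-0.1158)(-0.1158)]
         = -0.64920964 / 0.98659036 = -0.658.
Therefore phi_{22} = -0.6580.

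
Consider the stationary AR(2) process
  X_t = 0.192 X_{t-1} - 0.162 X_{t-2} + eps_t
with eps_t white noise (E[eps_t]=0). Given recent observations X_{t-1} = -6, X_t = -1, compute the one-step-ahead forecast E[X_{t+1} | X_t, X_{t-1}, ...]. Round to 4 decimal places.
E[X_{t+1} \mid \mathcal F_t] = 0.7800

For an AR(p) model X_t = c + sum_i phi_i X_{t-i} + eps_t, the
one-step-ahead conditional mean is
  E[X_{t+1} | X_t, ...] = c + sum_i phi_i X_{t+1-i}.
Substitute known values:
  E[X_{t+1} | ...] = (0.192) * (-1) + (-0.162) * (-6)
                   = 0.7800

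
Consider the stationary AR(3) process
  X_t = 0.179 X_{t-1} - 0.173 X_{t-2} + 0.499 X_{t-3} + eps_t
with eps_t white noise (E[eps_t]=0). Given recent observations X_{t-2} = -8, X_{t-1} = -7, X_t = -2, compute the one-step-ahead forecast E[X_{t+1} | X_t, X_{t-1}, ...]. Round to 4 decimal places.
E[X_{t+1} \mid \mathcal F_t] = -3.1390

For an AR(p) model X_t = c + sum_i phi_i X_{t-i} + eps_t, the
one-step-ahead conditional mean is
  E[X_{t+1} | X_t, ...] = c + sum_i phi_i X_{t+1-i}.
Substitute known values:
  E[X_{t+1} | ...] = (0.179) * (-2) + (-0.173) * (-7) + (0.499) * (-8)
                   = -3.1390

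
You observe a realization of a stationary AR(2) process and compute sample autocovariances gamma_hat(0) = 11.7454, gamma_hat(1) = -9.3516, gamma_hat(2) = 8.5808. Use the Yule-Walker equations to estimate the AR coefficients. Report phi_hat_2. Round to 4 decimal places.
\hat\phi_{2} = 0.2640

The Yule-Walker equations for an AR(p) process read, in matrix form,
  Gamma_p phi = r_p,   with   (Gamma_p)_{ij} = gamma(|i - j|),
                       (r_p)_i = gamma(i),   i,j = 1..p.
Substitute the sample gammas (Toeplitz matrix and right-hand side of size 2):
  Gamma_p = [[11.7454, -9.3516], [-9.3516, 11.7454]]
  r_p     = [-9.3516, 8.5808]
Written out:
  11.7454 phi_1 - 9.3516 phi_2 = -9.3516
  -9.3516 phi_1 + 11.7454 phi_2 = 8.5808
Solve by Cramer's rule:
  det = gamma(0)^2 - gamma(1)^2 = (11.7454)^2 - (-9.3516)^2 = 137.95442116 - 87.45242256 = 50.5019986
  phi_hat_1 = [gamma(1) gamma(0) - gamma(1) gamma(2)] / det = [(-9.3516)(11.7454) - (-9.3516)(8.5808)] / 50.5019986 = -29.59407336 / 50.5019986 = -0.586
  phi_hat_2 = [gamma(0) gamma(2) - gamma(1)^2] / det = [(11.7454)(8.5808) - (-9.3516)^2] / 50.5019986 = 13.33250576 / 50.5019986 = 0.264
So phi_hat = [-0.5860, 0.2640].
Therefore phi_hat_2 = 0.2640.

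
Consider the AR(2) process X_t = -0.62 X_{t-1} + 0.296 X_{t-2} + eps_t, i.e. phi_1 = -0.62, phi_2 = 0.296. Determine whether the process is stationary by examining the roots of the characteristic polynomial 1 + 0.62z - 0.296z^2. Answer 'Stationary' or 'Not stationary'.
\text{Stationary}

The AR(p) characteristic polynomial is P(z) = 1 + 0.62z - 0.296z^2.
Stationarity requires all roots to lie outside the unit circle, i.e. |z| > 1 for every root.
Set 1 + (0.62) z + (-0.296) z^2 = 0, i.e. a z^2 + b z + c = 0 with a = -0.296, b = 0.62, c = 1.
Discriminant D = b^2 - 4ac = (0.62)^2 - 4*(-0.296)*1 = 0.3844 - (-1.184) = 1.5684.
D >= 0, so the roots are real: z = (-b +/- sqrt(D)) / (2a) = (-0.62 +/- 1.252358) / (-0.592).
  z_1 = (-0.62 + 1.252358) / (-0.592) = -1.0682,   |z_1| = 1.0682.
  z_2 = (-0.62 - 1.252358) / (-0.592) = 3.1628,   |z_2| = 3.1628.
Moduli of all roots: 1.0682, 3.1628.
All moduli strictly greater than 1? Yes.
Verdict: Stationary.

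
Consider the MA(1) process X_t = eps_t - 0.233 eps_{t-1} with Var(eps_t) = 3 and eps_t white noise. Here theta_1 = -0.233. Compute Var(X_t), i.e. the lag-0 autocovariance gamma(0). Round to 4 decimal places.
\gamma(0) = 3.1629

For an MA(q) process X_t = eps_t + sum_i theta_i eps_{t-i} with
Var(eps_t) = sigma^2, the variance is
  gamma(0) = sigma^2 * (1 + sum_i theta_i^2).
  sum_i theta_i^2 = (-0.233)^2 = 0.054289.
  gamma(0) = 3 * (1 + 0.054289) = 3 * 1.054289 = 3.162867, which rounds to 3.1629.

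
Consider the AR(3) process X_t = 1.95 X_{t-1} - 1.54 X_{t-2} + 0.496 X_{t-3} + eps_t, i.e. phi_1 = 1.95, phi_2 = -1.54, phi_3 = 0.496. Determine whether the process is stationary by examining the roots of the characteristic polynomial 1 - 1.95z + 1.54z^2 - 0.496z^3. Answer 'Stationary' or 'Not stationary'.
\text{Stationary}

The AR(p) characteristic polynomial is P(z) = 1 - 1.95z + 1.54z^2 - 0.496z^3.
Stationarity requires all roots to lie outside the unit circle, i.e. |z| > 1 for every root.
Degree 3: look for a simple real root z0 first, then factor out (1 - z/z0) and solve the remaining quadratic.
Testing z0 = 1.25: P(1.25) = 1 + (-1.95)(1.25) + (1.54)(1.25)^2 + (-0.496)(1.25)^3
  = 1 + (-2.4375) + (2.40625) + (-0.96875) = 0.  So z_0 = 1.25 is a root, |z_0| = 1.25.
Divide out the factor (1 - 0.8 z) = (1 - z/z0) (since 1/z0 = 0.8):
  P(z) = (1 - 0.8 z)(1 + (-1.15) z + (0.62) z^2)
  [check: z-coef -1.15 - (0.8) = -1.95; z^2-coef 0.62 - (0.8)(-1.15) = 1.54; z^3-coef -(0.8)(0.62) = -0.496.]
Remaining roots from the quadratic factor 1 + (-1.15) z + (0.62) z^2:
  Set 1 + (-1.15) z + (0.62) z^2 = 0, i.e. a z^2 + b z + c = 0 with a = 0.62, b = -1.15, c = 1.
  Discriminant D = b^2 - 4ac = (-1.15)^2 - 4*(0.62)*1 = 1.3225 - (2.48) = -1.1575.
  D < 0, so the roots are the complex-conjugate pair z = (-b +/- i sqrt(-D)) / (2a) = 0.9274 +/- 0.8676i.
  For a conjugate pair |z|^2 = z * conj(z) = (product of roots) = c/a = 1/(0.62) = 1.612903, so |z| = sqrt(1.612903) = 1.27 for both roots.
Moduli of all roots: 1.2500, 1.2700, 1.2700.
All moduli strictly greater than 1? Yes.
Verdict: Stationary.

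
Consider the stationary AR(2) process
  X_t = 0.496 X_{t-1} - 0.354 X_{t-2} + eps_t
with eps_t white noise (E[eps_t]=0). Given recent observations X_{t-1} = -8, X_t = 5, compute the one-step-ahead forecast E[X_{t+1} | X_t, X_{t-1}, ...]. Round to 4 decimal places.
E[X_{t+1} \mid \mathcal F_t] = 5.3120

For an AR(p) model X_t = c + sum_i phi_i X_{t-i} + eps_t, the
one-step-ahead conditional mean is
  E[X_{t+1} | X_t, ...] = c + sum_i phi_i X_{t+1-i}.
Substitute known values:
  E[X_{t+1} | ...] = (0.496) * (5) + (-0.354) * (-8)
                   = 5.3120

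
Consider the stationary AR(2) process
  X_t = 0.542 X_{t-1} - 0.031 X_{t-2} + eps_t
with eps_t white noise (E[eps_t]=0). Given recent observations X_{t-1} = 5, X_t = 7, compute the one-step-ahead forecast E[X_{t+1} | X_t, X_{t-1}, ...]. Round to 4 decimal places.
E[X_{t+1} \mid \mathcal F_t] = 3.6390

For an AR(p) model X_t = c + sum_i phi_i X_{t-i} + eps_t, the
one-step-ahead conditional mean is
  E[X_{t+1} | X_t, ...] = c + sum_i phi_i X_{t+1-i}.
Substitute known values:
  E[X_{t+1} | ...] = (0.542) * (7) + (-0.031) * (5)
                   = 3.6390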